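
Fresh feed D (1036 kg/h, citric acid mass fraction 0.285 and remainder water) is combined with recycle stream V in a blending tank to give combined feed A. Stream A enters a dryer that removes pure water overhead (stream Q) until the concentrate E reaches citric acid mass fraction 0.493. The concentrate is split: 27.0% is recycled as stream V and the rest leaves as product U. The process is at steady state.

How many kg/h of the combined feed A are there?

Overall citric acid balance (none leaves overhead): citric acid in fresh feed = citric acid in product, i.e. 1036×0.285 = (1−0.270)·E·0.493.
E = 295.26/(0.493×0.730) = 820.42 kg/h.
Recycle V = 0.270×820.42 = 221.51 kg/h.
Combined feed A = 1036 + 221.51 = 1257.5 kg/h.

1258 kg/h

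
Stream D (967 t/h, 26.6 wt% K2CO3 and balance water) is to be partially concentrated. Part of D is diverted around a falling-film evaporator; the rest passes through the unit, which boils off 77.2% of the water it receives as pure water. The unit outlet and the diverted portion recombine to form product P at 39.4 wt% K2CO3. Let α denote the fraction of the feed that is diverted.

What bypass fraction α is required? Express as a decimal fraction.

All 967×0.266 = 257.22 t/h of K2CO3 reaches P, so P = 257.22/0.394 = 652.85 t/h and vapour = 314.15 t/h.
The evaporator receives (1−α)·967 of feed at 0.734 water and removes 0.772 of that water:
0.772×0.734×(1−α)×967 = 314.15
(1−α) = 314.15/547.95 = 0.5733;  α = 0.4267.

0.427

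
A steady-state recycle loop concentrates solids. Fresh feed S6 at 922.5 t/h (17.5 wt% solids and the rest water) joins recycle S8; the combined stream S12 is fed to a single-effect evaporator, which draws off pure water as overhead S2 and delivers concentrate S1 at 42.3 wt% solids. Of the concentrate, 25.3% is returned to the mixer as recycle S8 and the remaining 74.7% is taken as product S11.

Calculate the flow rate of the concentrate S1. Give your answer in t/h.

Overall solids balance (none leaves overhead): solids in fresh feed = solids in product, i.e. 922.5×0.175 = (1−0.253)·S1·0.423.
S1 = 161.44/(0.423×0.747) = 510.91 t/h.

510.9 t/h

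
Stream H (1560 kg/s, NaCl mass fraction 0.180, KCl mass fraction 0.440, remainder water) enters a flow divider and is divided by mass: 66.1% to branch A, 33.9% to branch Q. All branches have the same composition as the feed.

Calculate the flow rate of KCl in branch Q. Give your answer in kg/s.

232.7 kg/s

Branch Q total = 0.339×1560 = 528.84 kg/s.
KCl in Q = 0.440×528.84 = 232.69 kg/s.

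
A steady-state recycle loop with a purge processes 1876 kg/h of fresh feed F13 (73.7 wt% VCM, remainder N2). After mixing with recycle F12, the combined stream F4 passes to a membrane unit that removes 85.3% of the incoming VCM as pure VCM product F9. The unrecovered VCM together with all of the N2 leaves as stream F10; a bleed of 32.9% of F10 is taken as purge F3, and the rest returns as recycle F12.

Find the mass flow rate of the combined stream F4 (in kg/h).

N2 enters only via F13 and leaves only via the purge: 1876×0.263 = 0.329×(N2 in F10), and the membrane unit passes all N2, so N2 in F4 = N2 in F10 = 1499.7 kg/h.
VCM in F4: m_A = 1876×0.737 + (1−0.329)·(1−0.853)·m_A, so m_A = 1382.6/0.9014 = 1533.9 kg/h.
F4 = 1533.9 + 1499.7 = 3033.6 kg/h.

3034 kg/h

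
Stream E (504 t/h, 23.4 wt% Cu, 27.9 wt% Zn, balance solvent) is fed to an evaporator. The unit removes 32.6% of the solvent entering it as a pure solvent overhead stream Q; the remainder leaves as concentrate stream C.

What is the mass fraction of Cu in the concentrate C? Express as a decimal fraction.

0.278

Cu is not removed: 504×0.234 = 117.94 t/h of Cu enters C.
solvent entering = 504×0.487 = 245.45 t/h; overhead removed = 0.326×245.45 = 80.016 t/h.
Concentrate = 504 − 80.016 = 423.98 t/h.
Mass fraction = 117.94/423.98 = 0.278.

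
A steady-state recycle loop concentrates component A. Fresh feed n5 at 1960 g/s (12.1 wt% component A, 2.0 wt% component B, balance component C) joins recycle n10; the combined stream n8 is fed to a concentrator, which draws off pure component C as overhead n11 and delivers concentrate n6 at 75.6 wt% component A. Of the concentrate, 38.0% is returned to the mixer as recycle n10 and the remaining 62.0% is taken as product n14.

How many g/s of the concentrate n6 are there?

Overall component A balance (none leaves overhead): component A in fresh feed = component A in product, i.e. 1960×0.121 = (1−0.380)·n6·0.756.
n6 = 237.16/(0.756×0.620) = 505.97 g/s.

506 g/s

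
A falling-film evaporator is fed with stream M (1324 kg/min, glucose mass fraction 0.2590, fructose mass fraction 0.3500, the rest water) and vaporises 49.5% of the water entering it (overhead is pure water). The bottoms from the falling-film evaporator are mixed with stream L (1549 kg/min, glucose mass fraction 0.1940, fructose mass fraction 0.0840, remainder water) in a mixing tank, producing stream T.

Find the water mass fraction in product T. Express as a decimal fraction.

Vapour removed = 0.495×0.391×1324 = 256.25 kg/min; concentrate = 1067.7 kg/min.
water reaching the mixer = 261.43 (from concentrate) + 1549×0.722 = 1379.8 kg/min.
Product flow = 1067.7 + 1549 = 2616.7 kg/min; water fraction = 0.5273.

0.5273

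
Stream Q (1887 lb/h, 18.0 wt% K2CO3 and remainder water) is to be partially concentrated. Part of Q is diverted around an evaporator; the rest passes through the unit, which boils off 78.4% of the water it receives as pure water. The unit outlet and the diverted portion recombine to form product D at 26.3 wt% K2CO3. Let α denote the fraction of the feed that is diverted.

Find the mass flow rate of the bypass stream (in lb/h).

All 1887×0.180 = 339.66 lb/h of K2CO3 reaches D, so D = 339.66/0.263 = 1291.5 lb/h and vapour = 595.52 lb/h.
The evaporator receives (1−α)·1887 of feed at 0.820 water and removes 0.784 of that water:
0.784×0.820×(1−α)×1887 = 595.52
(1−α) = 595.52/1213.1 = 0.4909;  α = 0.5091.
Bypass flow = 0.5091×1887 = 960.67 lb/h.

960.7 lb/h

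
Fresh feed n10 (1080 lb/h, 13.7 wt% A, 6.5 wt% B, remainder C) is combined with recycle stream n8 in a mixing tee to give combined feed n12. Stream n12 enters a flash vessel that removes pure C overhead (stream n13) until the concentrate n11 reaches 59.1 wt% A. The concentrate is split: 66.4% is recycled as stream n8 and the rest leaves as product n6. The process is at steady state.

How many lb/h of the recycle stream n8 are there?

Overall A balance (none leaves overhead): A in fresh feed = A in product, i.e. 1080×0.137 = (1−0.664)·n11·0.591.
n11 = 147.96/(0.591×0.336) = 745.11 lb/h.
Recycle n8 = 0.664×745.11 = 494.75 lb/h.

494.7 lb/h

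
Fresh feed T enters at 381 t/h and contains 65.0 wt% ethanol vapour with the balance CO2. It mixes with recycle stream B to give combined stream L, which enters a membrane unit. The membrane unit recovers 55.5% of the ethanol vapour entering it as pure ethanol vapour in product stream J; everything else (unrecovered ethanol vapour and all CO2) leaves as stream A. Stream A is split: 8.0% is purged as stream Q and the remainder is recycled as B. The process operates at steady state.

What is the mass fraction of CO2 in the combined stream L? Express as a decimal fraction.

CO2 enters only via T and leaves only via the purge: 381×0.350 = 0.080×(CO2 in A), and the membrane unit passes all CO2, so CO2 in L = CO2 in A = 1666.9 t/h.
ethanol vapour in L: m_A = 381×0.650 + (1−0.080)·(1−0.555)·m_A, so m_A = 247.65/0.5906 = 419.32 t/h.
L = 419.32 + 1666.9 = 2086.2 t/h.
CO2 fraction in L = 1666.9/2086.2 = 0.7990.

0.7990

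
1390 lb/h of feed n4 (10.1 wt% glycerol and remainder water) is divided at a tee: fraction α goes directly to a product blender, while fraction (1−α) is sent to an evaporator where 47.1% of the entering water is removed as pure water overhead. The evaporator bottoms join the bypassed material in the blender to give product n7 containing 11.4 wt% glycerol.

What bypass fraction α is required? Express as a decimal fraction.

0.731

All 1390×0.101 = 140.39 lb/h of glycerol reaches n7, so n7 = 140.39/0.114 = 1231.5 lb/h and vapour = 158.51 lb/h.
The evaporator receives (1−α)·1390 of feed at 0.899 water and removes 0.471 of that water:
0.471×0.899×(1−α)×1390 = 158.51
(1−α) = 158.51/588.57 = 0.2693;  α = 0.7307.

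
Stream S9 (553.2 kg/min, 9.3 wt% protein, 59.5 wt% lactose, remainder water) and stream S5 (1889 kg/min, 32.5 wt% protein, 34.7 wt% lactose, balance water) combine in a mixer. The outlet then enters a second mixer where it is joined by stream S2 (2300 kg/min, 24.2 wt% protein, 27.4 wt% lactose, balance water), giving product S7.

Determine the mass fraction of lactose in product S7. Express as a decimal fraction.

Overall, product flow = 4742.2 kg/min.
lactose in = 553.2×0.595 + 1889×0.347 + 2300×0.274 = 1614.8 kg/min.
lactose fraction in S7 = 0.341.

0.341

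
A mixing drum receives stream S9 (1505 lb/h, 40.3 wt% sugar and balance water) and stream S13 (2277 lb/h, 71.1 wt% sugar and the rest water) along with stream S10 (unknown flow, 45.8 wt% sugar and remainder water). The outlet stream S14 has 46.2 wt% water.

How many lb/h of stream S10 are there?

Let S10 be the unknown flow. Total out = 3782 + S10.
water balance: 1556.5 + 0.542·S10 = 0.462·(3782 + S10)
(0.542 − 0.462)·S10 = 0.462×3782 − 1556.5 = 190.75
S10 = 190.75 / 0.080 = 2384.3 lb/h

2384 lb/h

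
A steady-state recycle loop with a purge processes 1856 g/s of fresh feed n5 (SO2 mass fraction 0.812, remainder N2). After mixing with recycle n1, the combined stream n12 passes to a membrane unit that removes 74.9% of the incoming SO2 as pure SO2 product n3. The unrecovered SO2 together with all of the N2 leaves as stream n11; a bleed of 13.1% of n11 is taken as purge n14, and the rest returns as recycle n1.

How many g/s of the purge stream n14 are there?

412.3 g/s

N2 enters only via n5 and leaves only via the purge: 1856×0.188 = 0.131×(N2 in n11), and the membrane unit passes all N2, so N2 in n12 = N2 in n11 = 2663.6 g/s.
SO2 in n12: m_A = 1856×0.812 + (1−0.131)·(1−0.749)·m_A, so m_A = 1507.1/0.7819 = 1927.5 g/s.
n11 = (1−0.749)×1927.5 + 2663.6 = 3147.4 g/s.
Purge n14 = 0.131×3147.4 = 412.31 g/s.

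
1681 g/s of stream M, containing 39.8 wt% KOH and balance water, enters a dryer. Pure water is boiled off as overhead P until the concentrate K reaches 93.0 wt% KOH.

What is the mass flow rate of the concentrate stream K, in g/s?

KOH is conserved: 1681×0.398 = 669.04 g/s all reports to the concentrate.
Concentrate = 669.04/(target fraction) = 719.4 g/s.

719.4 g/s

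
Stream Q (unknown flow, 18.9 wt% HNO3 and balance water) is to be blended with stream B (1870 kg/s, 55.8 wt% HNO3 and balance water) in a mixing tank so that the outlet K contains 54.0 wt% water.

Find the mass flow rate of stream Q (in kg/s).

676.2 kg/s

Let Q be the unknown flow. Total out = 1870 + Q.
water balance: 826.54 + 0.811·Q = 0.540·(1870 + Q)
(0.811 − 0.540)·Q = 0.540×1870 − 826.54 = 183.26
Q = 183.26 / 0.271 = 676.24 kg/s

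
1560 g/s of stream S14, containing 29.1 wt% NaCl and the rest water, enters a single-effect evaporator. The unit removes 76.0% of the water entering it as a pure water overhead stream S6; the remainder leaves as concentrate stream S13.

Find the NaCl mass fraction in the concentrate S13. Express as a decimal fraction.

NaCl is not removed: 1560×0.291 = 453.96 g/s of NaCl enters S13.
water entering = 1560×0.709 = 1106 g/s; overhead removed = 0.760×1106 = 840.59 g/s.
Concentrate = 1560 − 840.59 = 719.41 g/s.
Mass fraction = 453.96/719.41 = 0.631.

0.631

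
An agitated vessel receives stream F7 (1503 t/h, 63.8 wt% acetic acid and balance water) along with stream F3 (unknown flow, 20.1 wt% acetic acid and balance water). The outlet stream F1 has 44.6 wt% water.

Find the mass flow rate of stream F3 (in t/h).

Let F3 be the unknown flow. Total out = 1503 + F3.
water balance: 544.09 + 0.799·F3 = 0.446·(1503 + F3)
(0.799 − 0.446)·F3 = 0.446×1503 − 544.09 = 126.25
F3 = 126.25 / 0.353 = 357.65 t/h

357.7 t/h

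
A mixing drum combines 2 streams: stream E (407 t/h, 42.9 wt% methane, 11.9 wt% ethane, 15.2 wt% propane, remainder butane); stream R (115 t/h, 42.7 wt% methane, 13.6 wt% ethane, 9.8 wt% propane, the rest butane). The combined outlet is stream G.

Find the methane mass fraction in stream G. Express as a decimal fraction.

0.429

Total flow out = 407 + 115 = 522 t/h.
methane in = 407×0.429 + 115×0.427 = 223.71 t/h.
methane mass fraction in G = 223.71/522 = 0.429.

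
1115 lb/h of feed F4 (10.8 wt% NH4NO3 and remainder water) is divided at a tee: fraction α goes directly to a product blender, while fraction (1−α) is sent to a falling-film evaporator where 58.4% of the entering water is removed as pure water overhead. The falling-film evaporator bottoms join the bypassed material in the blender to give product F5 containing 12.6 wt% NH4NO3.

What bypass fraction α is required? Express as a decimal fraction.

0.726

All 1115×0.108 = 120.42 lb/h of NH4NO3 reaches F5, so F5 = 120.42/0.126 = 955.71 lb/h and vapour = 159.29 lb/h.
The evaporator receives (1−α)·1115 of feed at 0.892 water and removes 0.584 of that water:
0.584×0.892×(1−α)×1115 = 159.29
(1−α) = 159.29/580.83 = 0.2742;  α = 0.7258.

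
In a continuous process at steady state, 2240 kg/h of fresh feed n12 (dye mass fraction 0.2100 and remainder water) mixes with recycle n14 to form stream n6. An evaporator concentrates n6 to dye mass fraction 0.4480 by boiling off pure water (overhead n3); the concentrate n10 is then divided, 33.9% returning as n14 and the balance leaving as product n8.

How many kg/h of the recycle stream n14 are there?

538.5 kg/h

Overall dye balance (none leaves overhead): dye in fresh feed = dye in product, i.e. 2240×0.210 = (1−0.339)·n10·0.448.
n10 = 470.4/(0.448×0.661) = 1588.5 kg/h.
Recycle n14 = 0.339×1588.5 = 538.5 kg/h.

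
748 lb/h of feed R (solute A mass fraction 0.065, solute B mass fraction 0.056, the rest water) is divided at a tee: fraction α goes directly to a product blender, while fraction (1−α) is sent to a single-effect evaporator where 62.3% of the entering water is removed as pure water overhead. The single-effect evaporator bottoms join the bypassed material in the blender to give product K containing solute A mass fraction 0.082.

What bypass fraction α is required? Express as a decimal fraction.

All 748×0.065 = 48.62 lb/h of solute A reaches K, so K = 48.62/0.082 = 592.93 lb/h and vapour = 155.07 lb/h.
The evaporator receives (1−α)·748 of feed at 0.879 water and removes 0.623 of that water:
0.623×0.879×(1−α)×748 = 155.07
(1−α) = 155.07/409.62 = 0.3786;  α = 0.6214.

0.621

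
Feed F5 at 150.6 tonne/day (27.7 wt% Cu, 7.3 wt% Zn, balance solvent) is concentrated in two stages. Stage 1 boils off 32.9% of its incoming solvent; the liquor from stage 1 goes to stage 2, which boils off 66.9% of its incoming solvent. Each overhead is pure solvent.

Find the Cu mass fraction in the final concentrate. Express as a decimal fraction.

solvent in feed = 150.6×0.650 = 97.89 tonne/day.
After stage 1: solvent left = (1−0.329)×97.89 = 65.684; stream total = 118.39 tonne/day.
After stage 2: solvent left = (1−0.669)×65.684 = 21.741; final concentrate = 74.451 tonne/day.
Cu fraction = 41.716/74.451 = 0.560.

0.560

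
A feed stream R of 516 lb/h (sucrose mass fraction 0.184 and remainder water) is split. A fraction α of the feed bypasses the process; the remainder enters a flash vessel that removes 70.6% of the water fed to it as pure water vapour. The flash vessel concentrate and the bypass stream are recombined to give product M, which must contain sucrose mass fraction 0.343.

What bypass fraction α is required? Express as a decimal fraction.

All 516×0.184 = 94.944 lb/h of sucrose reaches M, so M = 94.944/0.343 = 276.8 lb/h and vapour = 239.2 lb/h.
The evaporator receives (1−α)·516 of feed at 0.816 water and removes 0.706 of that water:
0.706×0.816×(1−α)×516 = 239.2
(1−α) = 239.2/297.27 = 0.8047;  α = 0.1953.

0.195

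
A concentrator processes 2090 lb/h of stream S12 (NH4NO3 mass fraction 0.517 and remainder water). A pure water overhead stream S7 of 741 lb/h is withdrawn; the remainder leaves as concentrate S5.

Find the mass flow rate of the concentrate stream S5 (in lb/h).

Concentrate = 2090 − 741 = 1349 lb/h.

1349 lb/h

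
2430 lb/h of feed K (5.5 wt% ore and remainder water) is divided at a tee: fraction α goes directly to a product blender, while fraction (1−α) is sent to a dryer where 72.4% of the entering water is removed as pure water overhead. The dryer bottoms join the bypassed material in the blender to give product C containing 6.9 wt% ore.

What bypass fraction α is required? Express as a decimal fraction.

0.703

All 2430×0.055 = 133.65 lb/h of ore reaches C, so C = 133.65/0.069 = 1937 lb/h and vapour = 493.04 lb/h.
The evaporator receives (1−α)·2430 of feed at 0.945 water and removes 0.724 of that water:
0.724×0.945×(1−α)×2430 = 493.04
(1−α) = 493.04/1662.6 = 0.2966;  α = 0.7034.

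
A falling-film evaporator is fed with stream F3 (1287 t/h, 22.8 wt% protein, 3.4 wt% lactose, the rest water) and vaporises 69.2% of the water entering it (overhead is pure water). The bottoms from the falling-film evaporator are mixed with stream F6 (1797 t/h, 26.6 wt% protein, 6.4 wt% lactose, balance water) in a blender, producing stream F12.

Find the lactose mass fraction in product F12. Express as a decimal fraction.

Vapour removed = 0.692×0.738×1287 = 657.27 t/h; concentrate = 629.73 t/h.
lactose reaching the mixer = 43.758 (from concentrate) + 1797×0.064 = 158.77 t/h.
Product flow = 629.73 + 1797 = 2426.7 t/h; lactose fraction = 0.065.

0.065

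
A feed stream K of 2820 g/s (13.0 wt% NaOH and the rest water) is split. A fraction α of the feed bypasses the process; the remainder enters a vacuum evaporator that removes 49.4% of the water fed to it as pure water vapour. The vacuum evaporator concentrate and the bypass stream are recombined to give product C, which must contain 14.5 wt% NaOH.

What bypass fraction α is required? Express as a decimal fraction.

0.759

All 2820×0.130 = 366.6 g/s of NaOH reaches C, so C = 366.6/0.145 = 2528.3 g/s and vapour = 291.72 g/s.
The evaporator receives (1−α)·2820 of feed at 0.870 water and removes 0.494 of that water:
0.494×0.870×(1−α)×2820 = 291.72
(1−α) = 291.72/1212 = 0.2407;  α = 0.7593.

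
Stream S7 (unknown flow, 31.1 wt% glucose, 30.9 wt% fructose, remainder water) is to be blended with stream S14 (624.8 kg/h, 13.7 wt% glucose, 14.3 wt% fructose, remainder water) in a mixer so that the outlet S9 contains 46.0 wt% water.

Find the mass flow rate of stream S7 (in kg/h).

2031 kg/h

Let S7 be the unknown flow. Total out = 624.8 + S7.
water balance: 449.86 + 0.380·S7 = 0.460·(624.8 + S7)
(0.380 − 0.460)·S7 = 0.460×624.8 − 449.86 = -162.45
S7 = -162.45 / -0.080 = 2030.6 kg/h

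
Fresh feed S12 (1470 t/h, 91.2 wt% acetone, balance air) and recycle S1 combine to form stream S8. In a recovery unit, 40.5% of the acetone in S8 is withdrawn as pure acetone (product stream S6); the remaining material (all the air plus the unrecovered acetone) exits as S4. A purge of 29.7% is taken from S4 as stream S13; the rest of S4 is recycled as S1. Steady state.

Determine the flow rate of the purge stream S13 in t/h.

air enters only via S12 and leaves only via the purge: 1470×0.088 = 0.297×(air in S4), and the recovery unit passes all air, so air in S8 = air in S4 = 435.56 t/h.
acetone in S8: m_A = 1470×0.912 + (1−0.297)·(1−0.405)·m_A, so m_A = 1340.6/0.5817 = 2304.6 t/h.
S4 = (1−0.405)×2304.6 + 435.56 = 1806.8 t/h.
Purge S13 = 0.297×1806.8 = 536.62 t/h.

536.6 t/h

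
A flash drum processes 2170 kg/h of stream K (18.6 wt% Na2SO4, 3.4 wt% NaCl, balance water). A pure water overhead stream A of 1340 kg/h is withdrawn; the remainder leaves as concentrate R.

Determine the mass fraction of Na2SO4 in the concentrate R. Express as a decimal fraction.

0.486

Na2SO4 is not removed: 2170×0.186 = 403.62 kg/h of Na2SO4 enters R.
Concentrate = 2170 − 1340 = 830 kg/h.
Mass fraction = 403.62/830 = 0.486.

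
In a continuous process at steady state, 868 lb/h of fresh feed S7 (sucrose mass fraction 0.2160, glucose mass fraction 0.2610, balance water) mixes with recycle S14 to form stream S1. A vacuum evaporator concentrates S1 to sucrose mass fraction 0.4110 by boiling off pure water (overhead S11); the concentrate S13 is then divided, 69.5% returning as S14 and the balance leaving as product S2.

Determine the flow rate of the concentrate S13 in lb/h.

1496 lb/h

Overall sucrose balance (none leaves overhead): sucrose in fresh feed = sucrose in product, i.e. 868×0.216 = (1−0.695)·S13·0.411.
S13 = 187.49/(0.411×0.305) = 1495.7 lb/h.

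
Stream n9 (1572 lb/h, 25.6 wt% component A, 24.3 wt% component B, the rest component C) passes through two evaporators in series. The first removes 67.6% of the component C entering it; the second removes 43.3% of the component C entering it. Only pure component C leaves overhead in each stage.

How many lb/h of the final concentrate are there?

929.1 lb/h

component C in feed = 1572×0.501 = 787.57 lb/h.
After stage 1: component C left = (1−0.676)×787.57 = 255.17; stream total = 1039.6 lb/h.
After stage 2: component C left = (1−0.433)×255.17 = 144.68; final concentrate = 929.11 lb/h.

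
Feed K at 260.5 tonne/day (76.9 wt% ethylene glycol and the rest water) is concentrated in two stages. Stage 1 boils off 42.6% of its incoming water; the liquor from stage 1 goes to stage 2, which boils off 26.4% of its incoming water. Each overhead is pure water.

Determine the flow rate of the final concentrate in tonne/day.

water in feed = 260.5×0.231 = 60.175 tonne/day.
After stage 1: water left = (1−0.426)×60.175 = 34.541; stream total = 234.87 tonne/day.
After stage 2: water left = (1−0.264)×34.541 = 25.422; final concentrate = 225.75 tonne/day.

225.7 tonne/day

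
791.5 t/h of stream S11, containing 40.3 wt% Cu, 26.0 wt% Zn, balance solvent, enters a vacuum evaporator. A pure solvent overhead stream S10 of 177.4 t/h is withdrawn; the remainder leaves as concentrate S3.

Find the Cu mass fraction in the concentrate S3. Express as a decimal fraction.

0.5194

Cu is not removed: 791.5×0.403 = 318.97 t/h of Cu enters S3.
Concentrate = 791.5 − 177.4 = 614.1 t/h.
Mass fraction = 318.97/614.1 = 0.5194.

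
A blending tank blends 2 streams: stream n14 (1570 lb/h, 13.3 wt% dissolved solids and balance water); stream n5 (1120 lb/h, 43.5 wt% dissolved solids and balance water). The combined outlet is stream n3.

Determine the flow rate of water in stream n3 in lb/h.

water out = water in = 1570×0.867 + 1120×0.565 = 1994 lb/h.

1994 lb/h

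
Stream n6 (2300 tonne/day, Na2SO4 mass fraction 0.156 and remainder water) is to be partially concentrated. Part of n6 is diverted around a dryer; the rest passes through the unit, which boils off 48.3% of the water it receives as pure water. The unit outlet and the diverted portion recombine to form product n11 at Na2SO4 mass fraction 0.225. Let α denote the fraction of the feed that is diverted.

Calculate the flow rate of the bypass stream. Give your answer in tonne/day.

All 2300×0.156 = 358.8 tonne/day of Na2SO4 reaches n11, so n11 = 358.8/0.225 = 1594.7 tonne/day and vapour = 705.33 tonne/day.
The evaporator receives (1−α)·2300 of feed at 0.844 water and removes 0.483 of that water:
0.483×0.844×(1−α)×2300 = 705.33
(1−α) = 705.33/937.6 = 0.7523;  α = 0.2477.
Bypass flow = 0.2477×2300 = 569.77 tonne/day.

569.8 tonne/day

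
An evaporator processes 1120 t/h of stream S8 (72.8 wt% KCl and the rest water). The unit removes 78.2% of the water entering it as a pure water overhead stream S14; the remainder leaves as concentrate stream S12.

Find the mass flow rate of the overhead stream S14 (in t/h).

238.2 t/h

water entering = 1120×0.272 = 304.64 t/h; overhead removed = 0.782×304.64 = 238.23 t/h.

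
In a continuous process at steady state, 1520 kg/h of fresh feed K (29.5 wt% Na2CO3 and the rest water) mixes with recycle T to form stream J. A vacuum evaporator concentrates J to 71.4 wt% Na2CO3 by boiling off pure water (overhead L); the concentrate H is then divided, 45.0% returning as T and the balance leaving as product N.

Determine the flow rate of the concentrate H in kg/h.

Overall Na2CO3 balance (none leaves overhead): Na2CO3 in fresh feed = Na2CO3 in product, i.e. 1520×0.295 = (1−0.450)·H·0.714.
H = 448.4/(0.714×0.550) = 1141.8 kg/h.

1142 kg/h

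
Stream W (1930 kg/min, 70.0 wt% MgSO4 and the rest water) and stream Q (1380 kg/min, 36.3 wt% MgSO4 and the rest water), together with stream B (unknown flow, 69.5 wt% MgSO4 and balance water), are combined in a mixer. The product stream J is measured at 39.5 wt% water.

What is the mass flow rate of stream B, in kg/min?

Let B be the unknown flow. Total out = 3310 + B.
water balance: 1458.1 + 0.305·B = 0.395·(3310 + B)
(0.305 − 0.395)·B = 0.395×3310 − 1458.1 = -150.61
B = -150.61 / -0.090 = 1673.4 kg/min

1673 kg/min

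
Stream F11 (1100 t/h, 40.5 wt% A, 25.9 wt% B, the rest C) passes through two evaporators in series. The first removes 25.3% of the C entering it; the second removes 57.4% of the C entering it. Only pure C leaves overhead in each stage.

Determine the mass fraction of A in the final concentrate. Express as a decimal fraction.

0.525

C in feed = 1100×0.336 = 369.6 t/h.
After stage 1: C left = (1−0.253)×369.6 = 276.09; stream total = 1006.5 t/h.
After stage 2: C left = (1−0.574)×276.09 = 117.61; final concentrate = 848.01 t/h.
A fraction = 445.5/848.01 = 0.525.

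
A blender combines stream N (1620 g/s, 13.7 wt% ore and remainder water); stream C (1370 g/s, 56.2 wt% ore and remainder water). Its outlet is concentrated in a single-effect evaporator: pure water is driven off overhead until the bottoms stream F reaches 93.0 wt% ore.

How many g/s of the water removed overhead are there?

1923 g/s

ore entering = 1620×0.137 + 1370×0.562 = 991.88 g/s.
All ore reports to F, so F = 991.88/0.930 = 1066.5 g/s.
Total feed = 2990 g/s; overhead = 2990 − 1066.5 = 1923.5 g/s.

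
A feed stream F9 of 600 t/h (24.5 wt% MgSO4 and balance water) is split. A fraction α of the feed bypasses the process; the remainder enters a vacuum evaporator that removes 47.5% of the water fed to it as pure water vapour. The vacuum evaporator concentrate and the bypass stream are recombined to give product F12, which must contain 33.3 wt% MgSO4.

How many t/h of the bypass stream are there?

All 600×0.245 = 147 t/h of MgSO4 reaches F12, so F12 = 147/0.333 = 441.44 t/h and vapour = 158.56 t/h.
The evaporator receives (1−α)·600 of feed at 0.755 water and removes 0.475 of that water:
0.475×0.755×(1−α)×600 = 158.56
(1−α) = 158.56/215.17 = 0.7369;  α = 0.2631.
Bypass flow = 0.2631×600 = 157.87 t/h.

157.9 t/h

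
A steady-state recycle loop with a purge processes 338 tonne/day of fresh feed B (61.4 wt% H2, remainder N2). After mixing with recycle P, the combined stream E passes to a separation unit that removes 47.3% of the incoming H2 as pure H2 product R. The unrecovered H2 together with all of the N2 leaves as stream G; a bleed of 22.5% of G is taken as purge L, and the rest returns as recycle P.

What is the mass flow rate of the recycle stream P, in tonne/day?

592.7 tonne/day

N2 enters only via B and leaves only via the purge: 338×0.386 = 0.225×(N2 in G), and the separation unit passes all N2, so N2 in E = N2 in G = 579.86 tonne/day.
H2 in E: m_A = 338×0.614 + (1−0.225)·(1−0.473)·m_A, so m_A = 207.53/0.5916 = 350.81 tonne/day.
G = (1−0.473)×350.81 + 579.86 = 764.74 tonne/day.
Recycle P = (1−0.225)×764.74 = 592.67 tonne/day.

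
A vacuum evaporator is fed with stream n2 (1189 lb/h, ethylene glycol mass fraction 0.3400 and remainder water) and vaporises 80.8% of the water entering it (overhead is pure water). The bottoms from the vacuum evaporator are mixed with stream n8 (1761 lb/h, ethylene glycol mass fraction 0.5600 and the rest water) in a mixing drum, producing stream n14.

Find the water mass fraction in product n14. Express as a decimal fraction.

0.3996

Vapour removed = 0.808×0.660×1189 = 634.07 lb/h; concentrate = 554.93 lb/h.
water reaching the mixer = 150.67 (from concentrate) + 1761×0.440 = 925.51 lb/h.
Product flow = 554.93 + 1761 = 2315.9 lb/h; water fraction = 0.3996.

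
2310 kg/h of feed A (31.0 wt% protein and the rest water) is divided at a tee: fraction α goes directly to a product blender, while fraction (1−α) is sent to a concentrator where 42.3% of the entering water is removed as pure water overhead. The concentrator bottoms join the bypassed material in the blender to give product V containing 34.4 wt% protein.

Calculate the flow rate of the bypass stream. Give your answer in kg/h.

1528 kg/h

All 2310×0.310 = 716.1 kg/h of protein reaches V, so V = 716.1/0.344 = 2081.7 kg/h and vapour = 228.31 kg/h.
The evaporator receives (1−α)·2310 of feed at 0.690 water and removes 0.423 of that water:
0.423×0.690×(1−α)×2310 = 228.31
(1−α) = 228.31/674.22 = 0.3386;  α = 0.6614.
Bypass flow = 0.6614×2310 = 1527.8 kg/h.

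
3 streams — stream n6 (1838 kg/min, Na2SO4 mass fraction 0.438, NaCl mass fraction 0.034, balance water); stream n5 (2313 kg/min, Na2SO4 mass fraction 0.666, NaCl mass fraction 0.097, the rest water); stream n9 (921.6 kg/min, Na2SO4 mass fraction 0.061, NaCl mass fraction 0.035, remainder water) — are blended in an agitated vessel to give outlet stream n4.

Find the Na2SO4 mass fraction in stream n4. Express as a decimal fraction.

0.473

Total flow out = 1838 + 2313 + 921.6 = 5072.6 kg/min.
Na2SO4 in = 1838×0.438 + 2313×0.666 + 921.6×0.061 = 2401.7 kg/min.
Na2SO4 mass fraction in n4 = 2401.7/5072.6 = 0.473.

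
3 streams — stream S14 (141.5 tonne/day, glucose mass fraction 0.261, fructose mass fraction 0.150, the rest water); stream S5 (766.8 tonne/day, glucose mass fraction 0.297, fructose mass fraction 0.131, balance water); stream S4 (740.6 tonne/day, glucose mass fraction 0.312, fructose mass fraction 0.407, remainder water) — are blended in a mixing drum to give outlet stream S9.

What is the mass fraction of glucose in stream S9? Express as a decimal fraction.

0.301

Total flow out = 141.5 + 766.8 + 740.6 = 1648.9 tonne/day.
glucose in = 141.5×0.261 + 766.8×0.297 + 740.6×0.312 = 495.74 tonne/day.
glucose mass fraction in S9 = 495.74/1648.9 = 0.301.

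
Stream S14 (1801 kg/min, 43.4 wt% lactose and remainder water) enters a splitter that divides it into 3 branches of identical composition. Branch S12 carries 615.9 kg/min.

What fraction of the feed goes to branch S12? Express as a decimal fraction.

Fraction to S12 = 615.9/1801 = 0.3420.

0.342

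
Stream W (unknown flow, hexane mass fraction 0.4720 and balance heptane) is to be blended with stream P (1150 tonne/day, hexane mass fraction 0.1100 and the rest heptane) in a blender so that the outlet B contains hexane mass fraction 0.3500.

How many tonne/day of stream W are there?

Let W be the unknown flow. Total out = 1150 + W.
hexane balance: 126.5 + 0.472·W = 0.350·(1150 + W)
(0.472 − 0.350)·W = 0.350×1150 − 126.5 = 276
W = 276 / 0.122 = 2262.3 tonne/day

2262 tonne/day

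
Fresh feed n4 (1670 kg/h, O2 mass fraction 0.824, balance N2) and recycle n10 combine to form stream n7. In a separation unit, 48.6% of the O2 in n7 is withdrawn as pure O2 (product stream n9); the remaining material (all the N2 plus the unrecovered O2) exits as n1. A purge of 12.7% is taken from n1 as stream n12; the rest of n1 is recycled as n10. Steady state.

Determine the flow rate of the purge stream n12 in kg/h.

N2 enters only via n4 and leaves only via the purge: 1670×0.176 = 0.127×(N2 in n1), and the separation unit passes all N2, so N2 in n7 = N2 in n1 = 2314.3 kg/h.
O2 in n7: m_A = 1670×0.824 + (1−0.127)·(1−0.486)·m_A, so m_A = 1376.1/0.5513 = 2496.2 kg/h.
n1 = (1−0.486)×2496.2 + 2314.3 = 3597.4 kg/h.
Purge n12 = 0.127×3597.4 = 456.86 kg/h.

456.9 kg/h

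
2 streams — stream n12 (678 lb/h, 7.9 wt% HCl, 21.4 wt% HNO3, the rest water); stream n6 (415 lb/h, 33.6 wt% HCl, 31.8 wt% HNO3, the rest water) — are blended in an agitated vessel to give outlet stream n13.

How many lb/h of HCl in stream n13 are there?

193 lb/h

HCl out = HCl in = 678×0.079 + 415×0.336 = 193 lb/h.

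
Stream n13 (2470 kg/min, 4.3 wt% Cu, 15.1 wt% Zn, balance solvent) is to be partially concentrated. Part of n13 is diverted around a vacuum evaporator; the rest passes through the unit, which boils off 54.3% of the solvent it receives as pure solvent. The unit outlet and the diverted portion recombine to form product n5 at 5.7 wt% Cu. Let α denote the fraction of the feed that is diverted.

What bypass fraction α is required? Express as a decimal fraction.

0.439

All 2470×0.043 = 106.21 kg/min of Cu reaches n5, so n5 = 106.21/0.057 = 1863.3 kg/min and vapour = 606.67 kg/min.
The evaporator receives (1−α)·2470 of feed at 0.806 solvent and removes 0.543 of that solvent:
0.543×0.806×(1−α)×2470 = 606.67
(1−α) = 606.67/1081 = 0.5612;  α = 0.4388.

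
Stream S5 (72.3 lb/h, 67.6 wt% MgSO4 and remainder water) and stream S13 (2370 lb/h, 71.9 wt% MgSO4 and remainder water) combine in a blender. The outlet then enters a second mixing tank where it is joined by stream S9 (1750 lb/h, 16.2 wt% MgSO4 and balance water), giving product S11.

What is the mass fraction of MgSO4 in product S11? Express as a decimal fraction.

0.4857

Overall, product flow = 4192.3 lb/h.
MgSO4 in = 72.3×0.676 + 2370×0.719 + 1750×0.162 = 2036.4 lb/h.
MgSO4 fraction in S11 = 0.4857.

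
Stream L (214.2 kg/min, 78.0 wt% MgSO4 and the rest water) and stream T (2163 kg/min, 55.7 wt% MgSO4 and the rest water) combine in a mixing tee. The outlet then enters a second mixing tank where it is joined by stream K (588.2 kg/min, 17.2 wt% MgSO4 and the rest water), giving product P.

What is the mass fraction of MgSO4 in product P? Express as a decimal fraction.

Overall, product flow = 2965.4 kg/min.
MgSO4 in = 214.2×0.780 + 2163×0.557 + 588.2×0.172 = 1473 kg/min.
MgSO4 fraction in P = 0.497.

0.497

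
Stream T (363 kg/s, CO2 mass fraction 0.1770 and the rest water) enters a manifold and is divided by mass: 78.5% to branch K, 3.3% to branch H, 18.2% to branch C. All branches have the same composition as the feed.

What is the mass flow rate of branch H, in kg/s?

Branch H flow = 0.033×363 = 11.979 kg/s.

11.98 kg/s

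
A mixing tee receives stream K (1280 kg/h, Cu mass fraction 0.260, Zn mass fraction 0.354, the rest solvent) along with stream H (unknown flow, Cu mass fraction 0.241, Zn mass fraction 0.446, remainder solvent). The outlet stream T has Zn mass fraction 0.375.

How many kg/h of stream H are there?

378.6 kg/h

Let H be the unknown flow. Total out = 1280 + H.
Zn balance: 453.12 + 0.446·H = 0.375·(1280 + H)
(0.446 − 0.375)·H = 0.375×1280 − 453.12 = 26.88
H = 26.88 / 0.071 = 378.59 kg/h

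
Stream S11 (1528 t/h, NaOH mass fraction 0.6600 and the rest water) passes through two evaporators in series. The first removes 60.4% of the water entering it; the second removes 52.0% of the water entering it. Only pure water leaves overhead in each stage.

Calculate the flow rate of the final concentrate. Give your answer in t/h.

water in feed = 1528×0.340 = 519.52 t/h.
After stage 1: water left = (1−0.604)×519.52 = 205.73; stream total = 1214.2 t/h.
After stage 2: water left = (1−0.520)×205.73 = 98.75; final concentrate = 1107.2 t/h.

1107 t/h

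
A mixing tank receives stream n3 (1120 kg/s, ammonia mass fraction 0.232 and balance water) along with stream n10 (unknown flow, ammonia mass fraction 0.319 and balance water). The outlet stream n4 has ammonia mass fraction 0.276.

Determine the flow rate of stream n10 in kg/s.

1146 kg/s

Let n10 be the unknown flow. Total out = 1120 + n10.
ammonia balance: 259.84 + 0.319·n10 = 0.276·(1120 + n10)
(0.319 − 0.276)·n10 = 0.276×1120 − 259.84 = 49.28
n10 = 49.28 / 0.043 = 1146 kg/s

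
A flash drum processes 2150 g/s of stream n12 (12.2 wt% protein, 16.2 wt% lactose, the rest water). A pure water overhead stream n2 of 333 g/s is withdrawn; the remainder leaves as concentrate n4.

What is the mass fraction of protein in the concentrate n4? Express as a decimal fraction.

0.144

protein is not removed: 2150×0.122 = 262.3 g/s of protein enters n4.
Concentrate = 2150 − 333 = 1817 g/s.
Mass fraction = 262.3/1817 = 0.144.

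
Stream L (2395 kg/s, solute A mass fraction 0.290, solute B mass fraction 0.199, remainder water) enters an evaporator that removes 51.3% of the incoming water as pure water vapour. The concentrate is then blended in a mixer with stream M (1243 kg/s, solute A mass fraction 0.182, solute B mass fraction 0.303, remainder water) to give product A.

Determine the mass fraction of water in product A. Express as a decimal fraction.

0.411

Vapour removed = 0.513×0.511×2395 = 627.83 kg/s; concentrate = 1767.2 kg/s.
water reaching the mixer = 596.01 (from concentrate) + 1243×0.515 = 1236.2 kg/s.
Product flow = 1767.2 + 1243 = 3010.2 kg/s; water fraction = 0.411.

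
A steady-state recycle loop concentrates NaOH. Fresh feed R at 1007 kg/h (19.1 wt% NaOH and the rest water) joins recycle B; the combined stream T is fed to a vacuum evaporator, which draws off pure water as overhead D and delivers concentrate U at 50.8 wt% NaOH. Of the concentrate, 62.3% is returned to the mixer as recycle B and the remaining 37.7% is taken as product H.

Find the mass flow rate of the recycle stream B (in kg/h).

Overall NaOH balance (none leaves overhead): NaOH in fresh feed = NaOH in product, i.e. 1007×0.191 = (1−0.623)·U·0.508.
U = 192.34/(0.508×0.377) = 1004.3 kg/h.
Recycle B = 0.623×1004.3 = 625.67 kg/h.

625.7 kg/h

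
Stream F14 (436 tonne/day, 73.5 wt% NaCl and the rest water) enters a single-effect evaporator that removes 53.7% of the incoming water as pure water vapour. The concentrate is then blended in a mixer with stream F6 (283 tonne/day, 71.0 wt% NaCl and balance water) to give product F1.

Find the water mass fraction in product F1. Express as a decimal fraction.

Vapour removed = 0.537×0.265×436 = 62.045 tonne/day; concentrate = 373.96 tonne/day.
water reaching the mixer = 53.495 (from concentrate) + 283×0.290 = 135.57 tonne/day.
Product flow = 373.96 + 283 = 656.96 tonne/day; water fraction = 0.206.

0.206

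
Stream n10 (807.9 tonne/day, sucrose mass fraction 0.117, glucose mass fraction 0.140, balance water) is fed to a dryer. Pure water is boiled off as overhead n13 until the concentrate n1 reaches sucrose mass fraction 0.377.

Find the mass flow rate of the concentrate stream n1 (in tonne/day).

sucrose is conserved: 807.9×0.117 = 94.524 tonne/day all reports to the concentrate.
Concentrate = 94.524/(target fraction) = 250.73 tonne/day.

250.7 tonne/day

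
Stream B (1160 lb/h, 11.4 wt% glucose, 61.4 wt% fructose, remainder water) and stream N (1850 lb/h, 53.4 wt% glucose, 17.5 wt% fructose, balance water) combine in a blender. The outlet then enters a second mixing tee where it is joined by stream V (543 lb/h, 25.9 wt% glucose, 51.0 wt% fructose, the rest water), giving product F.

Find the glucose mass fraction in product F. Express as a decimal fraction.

Overall, product flow = 3553 lb/h.
glucose in = 1160×0.114 + 1850×0.534 + 543×0.259 = 1260.8 lb/h.
glucose fraction in F = 0.355.

0.355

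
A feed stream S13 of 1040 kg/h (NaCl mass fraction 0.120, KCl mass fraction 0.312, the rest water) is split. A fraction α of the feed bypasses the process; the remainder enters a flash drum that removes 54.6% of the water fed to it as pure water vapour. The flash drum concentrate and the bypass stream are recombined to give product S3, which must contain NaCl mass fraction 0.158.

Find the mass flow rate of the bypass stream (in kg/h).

233.5 kg/h

All 1040×0.120 = 124.8 kg/h of NaCl reaches S3, so S3 = 124.8/0.158 = 789.87 kg/h and vapour = 250.13 kg/h.
The evaporator receives (1−α)·1040 of feed at 0.568 water and removes 0.546 of that water:
0.546×0.568×(1−α)×1040 = 250.13
(1−α) = 250.13/322.53 = 0.7755;  α = 0.2245.
Bypass flow = 0.2245×1040 = 233.47 kg/h.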